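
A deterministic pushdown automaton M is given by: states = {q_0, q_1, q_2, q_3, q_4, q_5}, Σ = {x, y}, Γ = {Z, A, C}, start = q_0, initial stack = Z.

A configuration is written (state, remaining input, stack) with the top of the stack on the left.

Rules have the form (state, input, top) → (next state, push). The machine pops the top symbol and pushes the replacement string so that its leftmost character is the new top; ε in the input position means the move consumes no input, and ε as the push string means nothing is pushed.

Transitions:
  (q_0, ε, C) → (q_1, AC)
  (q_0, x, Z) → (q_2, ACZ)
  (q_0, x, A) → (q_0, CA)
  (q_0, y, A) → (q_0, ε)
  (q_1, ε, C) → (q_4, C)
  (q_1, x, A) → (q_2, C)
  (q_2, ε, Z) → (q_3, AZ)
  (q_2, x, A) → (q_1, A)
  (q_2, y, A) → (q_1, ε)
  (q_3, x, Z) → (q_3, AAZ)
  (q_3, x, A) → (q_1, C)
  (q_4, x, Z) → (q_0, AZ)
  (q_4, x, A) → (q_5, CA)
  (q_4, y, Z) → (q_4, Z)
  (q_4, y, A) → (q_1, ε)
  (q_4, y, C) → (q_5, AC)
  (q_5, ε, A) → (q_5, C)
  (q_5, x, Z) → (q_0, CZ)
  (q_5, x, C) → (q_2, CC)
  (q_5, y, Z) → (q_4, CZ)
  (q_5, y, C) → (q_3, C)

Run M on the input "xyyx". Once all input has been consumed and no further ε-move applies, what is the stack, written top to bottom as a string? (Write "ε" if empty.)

(q_0, xyyx, Z)
  read x, top Z: go to q_2, push ACZ → (q_2, yyx, ACZ)
  read y, top A: go to q_1, push ε → (q_1, yx, CZ)
  ε-move, top C: go to q_4, push C → (q_4, yx, CZ)
  read y, top C: go to q_5, push AC → (q_5, x, ACZ)
  ε-move, top A: go to q_5, push C → (q_5, x, CCZ)
  read x, top C: go to q_2, push CC → (q_2, ε, CCCZ)
All input consumed in state q_2 with stack CCCZ.

CCCZ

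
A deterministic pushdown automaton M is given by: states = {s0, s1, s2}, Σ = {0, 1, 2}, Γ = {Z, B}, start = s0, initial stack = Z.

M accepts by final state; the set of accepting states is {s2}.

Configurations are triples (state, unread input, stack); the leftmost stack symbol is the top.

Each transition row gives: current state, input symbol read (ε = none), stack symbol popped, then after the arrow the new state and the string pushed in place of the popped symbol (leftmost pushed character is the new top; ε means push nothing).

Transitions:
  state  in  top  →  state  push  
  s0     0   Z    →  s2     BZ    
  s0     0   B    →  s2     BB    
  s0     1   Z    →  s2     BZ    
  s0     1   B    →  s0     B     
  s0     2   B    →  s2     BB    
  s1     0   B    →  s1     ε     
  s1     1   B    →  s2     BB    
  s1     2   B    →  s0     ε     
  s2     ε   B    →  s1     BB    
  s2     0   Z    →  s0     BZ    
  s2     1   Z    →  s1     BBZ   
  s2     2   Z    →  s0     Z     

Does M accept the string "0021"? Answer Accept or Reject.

(s0, 0021, Z)
  read 0, top Z: go to s2, push BZ → (s2, 021, BZ)
  ε-move, top B: go to s1, push BB → (s1, 021, BBZ)
  read 0, top B: go to s1, push ε → (s1, 21, BZ)
  read 2, top B: go to s0, push ε → (s0, 1, Z)
  read 1, top Z: go to s2, push BZ → (s2, ε, BZ)
All input consumed; state s2 ∈ F.

Accept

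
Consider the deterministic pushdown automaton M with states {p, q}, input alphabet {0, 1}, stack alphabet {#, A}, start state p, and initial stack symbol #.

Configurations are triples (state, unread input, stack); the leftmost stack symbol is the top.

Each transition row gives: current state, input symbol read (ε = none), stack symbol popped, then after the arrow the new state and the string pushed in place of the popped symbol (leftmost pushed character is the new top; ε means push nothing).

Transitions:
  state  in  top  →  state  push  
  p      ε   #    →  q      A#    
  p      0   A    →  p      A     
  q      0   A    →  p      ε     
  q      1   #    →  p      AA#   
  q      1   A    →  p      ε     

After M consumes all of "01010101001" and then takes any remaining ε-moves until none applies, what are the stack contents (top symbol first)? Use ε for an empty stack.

A#

(p, 01010101001, #) ⊢ (q, 01010101001, A#) ⊢ (p, 1010101001, #) ⊢ (q, 1010101001, A#) ⊢ (p, 010101001, #) ⊢ (q, 010101001, A#) ⊢ (p, 10101001, #) ⊢ (q, 10101001, A#) ⊢ (p, 0101001, #) ⊢ (q, 0101001, A#) ⊢ (p, 101001, #) ⊢ (q, 101001, A#) ⊢ (p, 01001, #) ⊢ (q, 01001, A#) ⊢ (p, 1001, #) ⊢ (q, 1001, A#) ⊢ (p, 001, #) ⊢ (q, 001, A#) ⊢ (p, 01, #) ⊢ (q, 01, A#) ⊢ (p, 1, #) ⊢ (q, 1, A#) ⊢ (p, ε, #) ⊢ (q, ε, A#)
All input consumed in state q with stack A#.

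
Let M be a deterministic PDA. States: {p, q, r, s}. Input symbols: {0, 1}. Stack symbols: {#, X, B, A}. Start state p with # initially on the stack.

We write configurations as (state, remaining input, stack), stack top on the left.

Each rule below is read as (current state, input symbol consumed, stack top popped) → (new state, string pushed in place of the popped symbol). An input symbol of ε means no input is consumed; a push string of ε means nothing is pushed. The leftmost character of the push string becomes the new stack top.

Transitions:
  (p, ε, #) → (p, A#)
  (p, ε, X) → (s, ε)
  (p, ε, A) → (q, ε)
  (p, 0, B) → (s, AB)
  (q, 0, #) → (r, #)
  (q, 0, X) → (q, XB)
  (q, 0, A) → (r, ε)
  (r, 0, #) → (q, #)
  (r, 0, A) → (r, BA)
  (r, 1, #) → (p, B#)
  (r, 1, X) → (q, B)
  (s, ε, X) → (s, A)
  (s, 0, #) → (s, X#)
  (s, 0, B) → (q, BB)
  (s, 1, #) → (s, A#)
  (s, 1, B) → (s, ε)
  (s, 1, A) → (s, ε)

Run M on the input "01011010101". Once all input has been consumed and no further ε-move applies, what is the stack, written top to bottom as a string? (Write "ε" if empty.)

#

(p, 01011010101, #) ⊢ (p, 01011010101, A#) ⊢ (q, 01011010101, #) ⊢ (r, 1011010101, #) ⊢ (p, 011010101, B#) ⊢ (s, 11010101, AB#) ⊢ (s, 1010101, B#) ⊢ (s, 010101, #) ⊢ (s, 10101, X#) ⊢ (s, 10101, A#) ⊢ (s, 0101, #) ⊢ (s, 101, X#) ⊢ (s, 101, A#) ⊢ (s, 01, #) ⊢ (s, 1, X#) ⊢ (s, 1, A#) ⊢ (s, ε, #)
All input consumed in state s with stack #.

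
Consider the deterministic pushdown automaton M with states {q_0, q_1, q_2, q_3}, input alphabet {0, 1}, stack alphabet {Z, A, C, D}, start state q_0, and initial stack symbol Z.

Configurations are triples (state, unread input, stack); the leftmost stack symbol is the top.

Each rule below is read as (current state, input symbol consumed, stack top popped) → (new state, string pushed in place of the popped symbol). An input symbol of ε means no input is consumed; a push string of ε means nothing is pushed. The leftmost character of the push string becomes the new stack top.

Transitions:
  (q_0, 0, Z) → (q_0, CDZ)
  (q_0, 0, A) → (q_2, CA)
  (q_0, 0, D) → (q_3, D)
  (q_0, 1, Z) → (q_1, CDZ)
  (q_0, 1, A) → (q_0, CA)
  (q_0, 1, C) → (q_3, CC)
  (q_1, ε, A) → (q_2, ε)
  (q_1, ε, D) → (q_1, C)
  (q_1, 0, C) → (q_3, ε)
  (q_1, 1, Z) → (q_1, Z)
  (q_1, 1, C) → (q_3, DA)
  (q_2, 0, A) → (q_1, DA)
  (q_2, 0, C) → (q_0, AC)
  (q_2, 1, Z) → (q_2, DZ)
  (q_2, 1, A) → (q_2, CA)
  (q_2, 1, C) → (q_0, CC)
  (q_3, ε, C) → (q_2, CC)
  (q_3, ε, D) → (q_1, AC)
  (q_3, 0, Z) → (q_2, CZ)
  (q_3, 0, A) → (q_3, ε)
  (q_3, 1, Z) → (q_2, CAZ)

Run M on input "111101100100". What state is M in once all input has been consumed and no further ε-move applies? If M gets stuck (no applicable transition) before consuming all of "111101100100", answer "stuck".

(q_0, 111101100100, Z) ⊢ (q_1, 11101100100, CDZ) ⊢ (q_3, 1101100100, DADZ) ⊢ (q_1, 1101100100, ACADZ) ⊢ (q_2, 1101100100, CADZ) ⊢ (q_0, 101100100, CCADZ) ⊢ (q_3, 01100100, CCCADZ) ⊢ (q_2, 01100100, CCCCADZ) ⊢ (q_0, 1100100, ACCCCADZ) ⊢ (q_0, 100100, CACCCCADZ) ⊢ (q_3, 00100, CCACCCCADZ) ⊢ (q_2, 00100, CCCACCCCADZ) ⊢ (q_0, 0100, ACCCACCCCADZ) ⊢ (q_2, 100, CACCCACCCCADZ) ⊢ (q_0, 00, CCACCCACCCCADZ)
No transition for (q_0, 0, top C); M blocks with input 00 remaining.

stuck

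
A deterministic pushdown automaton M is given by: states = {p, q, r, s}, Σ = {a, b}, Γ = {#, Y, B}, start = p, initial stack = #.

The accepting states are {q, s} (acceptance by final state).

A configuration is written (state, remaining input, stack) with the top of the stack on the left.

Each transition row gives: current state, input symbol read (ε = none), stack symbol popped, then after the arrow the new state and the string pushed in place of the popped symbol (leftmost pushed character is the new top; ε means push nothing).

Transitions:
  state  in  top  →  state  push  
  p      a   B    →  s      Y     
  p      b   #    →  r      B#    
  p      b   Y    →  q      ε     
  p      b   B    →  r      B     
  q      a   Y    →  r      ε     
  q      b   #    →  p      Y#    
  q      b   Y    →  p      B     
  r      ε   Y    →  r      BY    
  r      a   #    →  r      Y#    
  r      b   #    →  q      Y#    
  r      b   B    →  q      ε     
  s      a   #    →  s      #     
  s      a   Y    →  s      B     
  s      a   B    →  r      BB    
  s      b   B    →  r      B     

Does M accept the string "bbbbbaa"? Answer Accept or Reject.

(p, bbbbbaa, #)
  read b, top #: go to r, push B# → (r, bbbbaa, B#)
  read b, top B: go to q, push ε → (q, bbbaa, #)
  read b, top #: go to p, push Y# → (p, bbaa, Y#)
  read b, top Y: go to q, push ε → (q, baa, #)
  read b, top #: go to p, push Y# → (p, aa, Y#)
No transition applies at (p, aa, Y#); input not fully consumed.

Reject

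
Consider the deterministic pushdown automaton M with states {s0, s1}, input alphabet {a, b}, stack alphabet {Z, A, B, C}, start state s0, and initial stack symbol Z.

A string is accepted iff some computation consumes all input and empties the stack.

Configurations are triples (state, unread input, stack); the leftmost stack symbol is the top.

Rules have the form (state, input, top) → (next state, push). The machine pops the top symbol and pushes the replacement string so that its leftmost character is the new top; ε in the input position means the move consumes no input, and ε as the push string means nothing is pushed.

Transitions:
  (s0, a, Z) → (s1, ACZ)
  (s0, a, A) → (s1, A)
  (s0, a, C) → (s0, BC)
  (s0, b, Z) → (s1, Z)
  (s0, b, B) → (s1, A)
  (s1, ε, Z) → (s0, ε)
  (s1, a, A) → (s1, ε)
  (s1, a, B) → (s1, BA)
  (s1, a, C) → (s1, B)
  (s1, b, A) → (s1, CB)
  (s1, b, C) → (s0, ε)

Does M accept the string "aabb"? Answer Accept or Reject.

(s0, aabb, Z) ⊢ (s1, abb, ACZ) ⊢ (s1, bb, CZ) ⊢ (s0, b, Z) ⊢ (s1, ε, Z) ⊢ (s0, ε, ε)
All input consumed and the stack is empty.

Accept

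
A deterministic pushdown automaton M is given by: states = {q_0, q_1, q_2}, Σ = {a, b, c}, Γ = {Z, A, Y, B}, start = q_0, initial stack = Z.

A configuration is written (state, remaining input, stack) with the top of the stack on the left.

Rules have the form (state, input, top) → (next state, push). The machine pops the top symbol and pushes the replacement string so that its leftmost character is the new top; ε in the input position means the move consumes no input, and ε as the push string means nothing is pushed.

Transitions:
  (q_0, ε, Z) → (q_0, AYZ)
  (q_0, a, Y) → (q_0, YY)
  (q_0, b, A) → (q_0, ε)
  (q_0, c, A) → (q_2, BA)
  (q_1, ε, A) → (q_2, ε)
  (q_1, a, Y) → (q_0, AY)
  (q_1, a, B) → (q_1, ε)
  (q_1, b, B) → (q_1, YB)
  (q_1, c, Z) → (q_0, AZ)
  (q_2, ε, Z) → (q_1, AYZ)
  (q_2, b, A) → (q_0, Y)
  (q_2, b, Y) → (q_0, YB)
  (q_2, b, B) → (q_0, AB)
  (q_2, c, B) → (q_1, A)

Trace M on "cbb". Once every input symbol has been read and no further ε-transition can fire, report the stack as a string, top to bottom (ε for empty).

(q_0, cbb, Z) ⊢ (q_0, cbb, AYZ) ⊢ (q_2, bb, BAYZ) ⊢ (q_0, b, ABAYZ) ⊢ (q_0, ε, BAYZ)
All input consumed in state q_0 with stack BAYZ.

BAYZ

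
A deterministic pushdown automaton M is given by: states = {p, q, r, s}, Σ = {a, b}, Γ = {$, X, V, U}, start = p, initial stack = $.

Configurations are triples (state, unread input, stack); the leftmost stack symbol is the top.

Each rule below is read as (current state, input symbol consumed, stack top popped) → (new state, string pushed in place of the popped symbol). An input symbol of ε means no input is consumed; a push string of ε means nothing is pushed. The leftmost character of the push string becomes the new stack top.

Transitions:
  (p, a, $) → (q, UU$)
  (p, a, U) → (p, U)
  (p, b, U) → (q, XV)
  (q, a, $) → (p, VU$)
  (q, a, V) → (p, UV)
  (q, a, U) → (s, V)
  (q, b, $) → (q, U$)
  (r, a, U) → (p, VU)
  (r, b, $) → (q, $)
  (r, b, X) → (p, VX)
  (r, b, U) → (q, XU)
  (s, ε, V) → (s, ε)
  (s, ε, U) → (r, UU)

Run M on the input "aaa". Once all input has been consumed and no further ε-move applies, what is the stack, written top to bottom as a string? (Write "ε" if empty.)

VUU$

(p, aaa, $)
  read a, top $: go to q, push UU$ → (q, aa, UU$)
  read a, top U: go to s, push V → (s, a, VU$)
  ε-move, top V: go to s, push ε → (s, a, U$)
  ε-move, top U: go to r, push UU → (r, a, UU$)
  read a, top U: go to p, push VU → (p, ε, VUU$)
All input consumed in state p with stack VUU$.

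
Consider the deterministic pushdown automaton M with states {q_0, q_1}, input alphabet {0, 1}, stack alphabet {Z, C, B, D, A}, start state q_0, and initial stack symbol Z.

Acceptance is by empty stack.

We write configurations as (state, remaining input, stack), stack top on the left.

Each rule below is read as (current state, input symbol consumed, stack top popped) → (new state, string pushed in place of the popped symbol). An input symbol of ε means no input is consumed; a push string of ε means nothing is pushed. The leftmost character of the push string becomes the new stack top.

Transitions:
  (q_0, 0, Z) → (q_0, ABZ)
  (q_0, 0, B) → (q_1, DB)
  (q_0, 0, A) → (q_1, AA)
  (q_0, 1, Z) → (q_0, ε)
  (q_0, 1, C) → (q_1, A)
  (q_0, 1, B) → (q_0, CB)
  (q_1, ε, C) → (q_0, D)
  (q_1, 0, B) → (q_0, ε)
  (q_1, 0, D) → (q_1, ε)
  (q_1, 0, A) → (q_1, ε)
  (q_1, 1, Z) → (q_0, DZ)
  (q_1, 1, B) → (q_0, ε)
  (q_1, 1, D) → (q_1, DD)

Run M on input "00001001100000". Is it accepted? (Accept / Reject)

Reject

(q_0, 00001001100000, Z)
  read 0, top Z: go to q_0, push ABZ → (q_0, 0001001100000, ABZ)
  read 0, top A: go to q_1, push AA → (q_1, 001001100000, AABZ)
  read 0, top A: go to q_1, push ε → (q_1, 01001100000, ABZ)
  read 0, top A: go to q_1, push ε → (q_1, 1001100000, BZ)
  read 1, top B: go to q_0, push ε → (q_0, 001100000, Z)
  read 0, top Z: go to q_0, push ABZ → (q_0, 01100000, ABZ)
  read 0, top A: go to q_1, push AA → (q_1, 1100000, AABZ)
No transition applies at (q_1, 1100000, AABZ); input not fully consumed.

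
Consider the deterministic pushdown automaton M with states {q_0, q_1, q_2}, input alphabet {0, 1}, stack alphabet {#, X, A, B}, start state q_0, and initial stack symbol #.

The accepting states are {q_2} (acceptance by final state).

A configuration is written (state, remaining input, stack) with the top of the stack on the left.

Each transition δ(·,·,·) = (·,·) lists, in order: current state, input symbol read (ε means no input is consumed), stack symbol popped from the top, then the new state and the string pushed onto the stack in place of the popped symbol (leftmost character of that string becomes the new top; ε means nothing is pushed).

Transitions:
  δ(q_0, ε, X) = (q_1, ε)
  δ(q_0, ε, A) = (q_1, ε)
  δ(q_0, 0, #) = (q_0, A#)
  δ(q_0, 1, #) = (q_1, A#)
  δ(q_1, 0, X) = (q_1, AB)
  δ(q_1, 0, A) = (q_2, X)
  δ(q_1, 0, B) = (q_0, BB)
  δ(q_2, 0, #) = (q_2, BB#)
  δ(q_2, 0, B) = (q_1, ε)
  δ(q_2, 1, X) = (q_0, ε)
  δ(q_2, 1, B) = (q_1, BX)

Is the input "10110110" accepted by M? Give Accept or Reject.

Accept

(q_0, 10110110, #) ⊢ (q_1, 0110110, A#) ⊢ (q_2, 110110, X#) ⊢ (q_0, 10110, #) ⊢ (q_1, 0110, A#) ⊢ (q_2, 110, X#) ⊢ (q_0, 10, #) ⊢ (q_1, 0, A#) ⊢ (q_2, ε, X#)
All input consumed; state q_2 ∈ F.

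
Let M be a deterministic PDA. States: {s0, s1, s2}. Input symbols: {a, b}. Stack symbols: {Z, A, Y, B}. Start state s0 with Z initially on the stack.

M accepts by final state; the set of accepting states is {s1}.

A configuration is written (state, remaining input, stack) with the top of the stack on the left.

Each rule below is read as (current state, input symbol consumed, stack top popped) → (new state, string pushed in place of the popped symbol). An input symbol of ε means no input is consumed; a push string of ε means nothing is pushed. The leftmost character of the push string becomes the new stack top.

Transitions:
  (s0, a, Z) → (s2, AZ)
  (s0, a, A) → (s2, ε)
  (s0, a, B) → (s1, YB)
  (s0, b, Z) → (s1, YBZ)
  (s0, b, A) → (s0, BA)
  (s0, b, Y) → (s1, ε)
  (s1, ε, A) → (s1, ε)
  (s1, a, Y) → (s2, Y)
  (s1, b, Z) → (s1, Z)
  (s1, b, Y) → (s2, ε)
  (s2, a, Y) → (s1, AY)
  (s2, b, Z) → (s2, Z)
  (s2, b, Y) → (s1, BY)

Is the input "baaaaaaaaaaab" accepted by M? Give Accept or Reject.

Accept

(s0, baaaaaaaaaaab, Z) ⊢ (s1, aaaaaaaaaaab, YBZ) ⊢ (s2, aaaaaaaaaab, YBZ) ⊢ (s1, aaaaaaaaab, AYBZ) ⊢ (s1, aaaaaaaaab, YBZ) ⊢ (s2, aaaaaaaab, YBZ) ⊢ (s1, aaaaaaab, AYBZ) ⊢ (s1, aaaaaaab, YBZ) ⊢ (s2, aaaaaab, YBZ) ⊢ (s1, aaaaab, AYBZ) ⊢ (s1, aaaaab, YBZ) ⊢ (s2, aaaab, YBZ) ⊢ (s1, aaab, AYBZ) ⊢ (s1, aaab, YBZ) ⊢ (s2, aab, YBZ) ⊢ (s1, ab, AYBZ) ⊢ (s1, ab, YBZ) ⊢ (s2, b, YBZ) ⊢ (s1, ε, BYBZ)
All input consumed; state s1 ∈ F.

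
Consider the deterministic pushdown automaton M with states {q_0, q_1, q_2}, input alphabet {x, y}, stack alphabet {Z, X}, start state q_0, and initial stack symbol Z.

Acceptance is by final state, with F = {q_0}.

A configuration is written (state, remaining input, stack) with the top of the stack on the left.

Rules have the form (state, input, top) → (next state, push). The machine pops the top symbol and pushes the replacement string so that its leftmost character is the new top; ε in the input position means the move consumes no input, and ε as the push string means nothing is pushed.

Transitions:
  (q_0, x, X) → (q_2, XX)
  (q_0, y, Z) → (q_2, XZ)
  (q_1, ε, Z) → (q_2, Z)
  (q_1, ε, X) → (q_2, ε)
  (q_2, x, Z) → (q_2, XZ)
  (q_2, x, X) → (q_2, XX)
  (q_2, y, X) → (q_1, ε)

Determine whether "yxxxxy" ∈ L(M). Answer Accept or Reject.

Reject

(q_0, yxxxxy, Z)
  read y, top Z: go to q_2, push XZ → (q_2, xxxxy, XZ)
  read x, top X: go to q_2, push XX → (q_2, xxxy, XXZ)
  read x, top X: go to q_2, push XX → (q_2, xxy, XXXZ)
  read x, top X: go to q_2, push XX → (q_2, xy, XXXXZ)
  read x, top X: go to q_2, push XX → (q_2, y, XXXXXZ)
  read y, top X: go to q_1, push ε → (q_1, ε, XXXXZ)
  ε-move, top X: go to q_2, push ε → (q_2, ε, XXXZ)
All input consumed; state q_2 ∉ F and no further ε-move applies.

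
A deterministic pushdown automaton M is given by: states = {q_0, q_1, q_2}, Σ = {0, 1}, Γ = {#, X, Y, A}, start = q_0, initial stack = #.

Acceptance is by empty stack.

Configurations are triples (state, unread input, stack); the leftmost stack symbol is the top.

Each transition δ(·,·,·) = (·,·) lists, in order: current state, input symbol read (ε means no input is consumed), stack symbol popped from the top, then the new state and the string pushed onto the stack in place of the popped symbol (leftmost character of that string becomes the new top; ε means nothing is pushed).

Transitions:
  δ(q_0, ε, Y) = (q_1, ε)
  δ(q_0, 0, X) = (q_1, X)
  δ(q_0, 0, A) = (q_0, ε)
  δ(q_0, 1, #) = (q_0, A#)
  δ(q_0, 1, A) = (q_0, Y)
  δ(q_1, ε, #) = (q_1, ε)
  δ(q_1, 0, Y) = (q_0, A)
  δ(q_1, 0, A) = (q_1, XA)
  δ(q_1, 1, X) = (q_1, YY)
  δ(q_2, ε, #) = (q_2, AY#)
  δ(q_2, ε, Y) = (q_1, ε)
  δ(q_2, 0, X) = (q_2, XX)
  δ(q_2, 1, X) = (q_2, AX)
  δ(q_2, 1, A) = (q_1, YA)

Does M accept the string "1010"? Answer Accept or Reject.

Reject

(q_0, 1010, #) ⊢ (q_0, 010, A#) ⊢ (q_0, 10, #) ⊢ (q_0, 0, A#) ⊢ (q_0, ε, #)
All input consumed; stack is #, not empty, and no further ε-move applies.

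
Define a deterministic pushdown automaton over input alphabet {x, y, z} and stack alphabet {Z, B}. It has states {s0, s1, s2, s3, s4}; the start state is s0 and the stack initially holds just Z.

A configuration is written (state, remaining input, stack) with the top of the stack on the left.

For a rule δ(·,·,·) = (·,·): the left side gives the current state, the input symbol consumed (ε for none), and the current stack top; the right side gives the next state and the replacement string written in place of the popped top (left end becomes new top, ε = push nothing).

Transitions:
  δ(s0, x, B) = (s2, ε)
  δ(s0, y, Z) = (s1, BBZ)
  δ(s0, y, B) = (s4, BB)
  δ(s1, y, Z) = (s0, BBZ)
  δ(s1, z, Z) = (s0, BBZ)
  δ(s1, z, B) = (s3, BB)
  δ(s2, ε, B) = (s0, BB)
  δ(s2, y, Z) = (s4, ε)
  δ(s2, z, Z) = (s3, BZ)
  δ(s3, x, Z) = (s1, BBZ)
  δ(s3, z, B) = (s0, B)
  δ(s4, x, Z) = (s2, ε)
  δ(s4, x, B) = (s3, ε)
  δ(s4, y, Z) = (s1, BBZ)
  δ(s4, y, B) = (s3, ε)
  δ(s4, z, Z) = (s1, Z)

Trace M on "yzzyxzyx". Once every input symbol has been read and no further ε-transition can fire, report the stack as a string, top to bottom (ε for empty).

BBBZ

(s0, yzzyxzyx, Z)
  read y, top Z: go to s1, push BBZ → (s1, zzyxzyx, BBZ)
  read z, top B: go to s3, push BB → (s3, zyxzyx, BBBZ)
  read z, top B: go to s0, push B → (s0, yxzyx, BBBZ)
  read y, top B: go to s4, push BB → (s4, xzyx, BBBBZ)
  read x, top B: go to s3, push ε → (s3, zyx, BBBZ)
  read z, top B: go to s0, push B → (s0, yx, BBBZ)
  read y, top B: go to s4, push BB → (s4, x, BBBBZ)
  read x, top B: go to s3, push ε → (s3, ε, BBBZ)
All input consumed in state s3 with stack BBBZ.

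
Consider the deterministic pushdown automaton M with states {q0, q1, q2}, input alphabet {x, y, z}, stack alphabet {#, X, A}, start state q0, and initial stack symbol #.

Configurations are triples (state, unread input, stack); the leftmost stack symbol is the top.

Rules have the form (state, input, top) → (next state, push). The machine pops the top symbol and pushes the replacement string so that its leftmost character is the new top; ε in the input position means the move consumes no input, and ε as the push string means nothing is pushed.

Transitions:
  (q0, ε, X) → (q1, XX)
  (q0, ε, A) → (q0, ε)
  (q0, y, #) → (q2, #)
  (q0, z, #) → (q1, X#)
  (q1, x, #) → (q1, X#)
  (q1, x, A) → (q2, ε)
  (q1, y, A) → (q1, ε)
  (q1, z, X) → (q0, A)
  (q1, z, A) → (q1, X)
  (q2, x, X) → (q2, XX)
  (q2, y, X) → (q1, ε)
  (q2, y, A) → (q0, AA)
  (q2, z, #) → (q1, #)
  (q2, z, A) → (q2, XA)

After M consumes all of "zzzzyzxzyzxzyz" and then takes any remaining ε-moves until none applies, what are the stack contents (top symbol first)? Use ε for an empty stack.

(q0, zzzzyzxzyzxzyz, #) ⊢ (q1, zzzyzxzyzxzyz, X#) ⊢ (q0, zzyzxzyzxzyz, A#) ⊢ (q0, zzyzxzyzxzyz, #) ⊢ (q1, zyzxzyzxzyz, X#) ⊢ (q0, yzxzyzxzyz, A#) ⊢ (q0, yzxzyzxzyz, #) ⊢ (q2, zxzyzxzyz, #) ⊢ (q1, xzyzxzyz, #) ⊢ (q1, zyzxzyz, X#) ⊢ (q0, yzxzyz, A#) ⊢ (q0, yzxzyz, #) ⊢ (q2, zxzyz, #) ⊢ (q1, xzyz, #) ⊢ (q1, zyz, X#) ⊢ (q0, yz, A#) ⊢ (q0, yz, #) ⊢ (q2, z, #) ⊢ (q1, ε, #)
All input consumed in state q1 with stack #.

#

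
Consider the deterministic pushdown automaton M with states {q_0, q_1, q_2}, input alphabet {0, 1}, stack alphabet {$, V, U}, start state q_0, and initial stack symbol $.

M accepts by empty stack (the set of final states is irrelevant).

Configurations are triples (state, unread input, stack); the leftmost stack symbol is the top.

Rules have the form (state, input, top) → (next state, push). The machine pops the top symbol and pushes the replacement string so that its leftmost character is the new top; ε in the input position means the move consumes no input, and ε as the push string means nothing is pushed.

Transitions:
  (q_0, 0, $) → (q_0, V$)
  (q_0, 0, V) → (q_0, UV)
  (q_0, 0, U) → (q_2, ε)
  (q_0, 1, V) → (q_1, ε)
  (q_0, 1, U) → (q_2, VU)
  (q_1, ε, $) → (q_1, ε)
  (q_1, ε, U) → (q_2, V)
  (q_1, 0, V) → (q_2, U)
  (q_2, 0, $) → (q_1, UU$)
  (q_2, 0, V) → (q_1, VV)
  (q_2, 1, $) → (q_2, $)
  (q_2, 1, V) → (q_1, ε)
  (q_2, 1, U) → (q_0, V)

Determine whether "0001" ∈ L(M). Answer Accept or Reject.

(q_0, 0001, $) ⊢ (q_0, 001, V$) ⊢ (q_0, 01, UV$) ⊢ (q_2, 1, V$) ⊢ (q_1, ε, $) ⊢ (q_1, ε, ε)
All input consumed and the stack is empty.

Accept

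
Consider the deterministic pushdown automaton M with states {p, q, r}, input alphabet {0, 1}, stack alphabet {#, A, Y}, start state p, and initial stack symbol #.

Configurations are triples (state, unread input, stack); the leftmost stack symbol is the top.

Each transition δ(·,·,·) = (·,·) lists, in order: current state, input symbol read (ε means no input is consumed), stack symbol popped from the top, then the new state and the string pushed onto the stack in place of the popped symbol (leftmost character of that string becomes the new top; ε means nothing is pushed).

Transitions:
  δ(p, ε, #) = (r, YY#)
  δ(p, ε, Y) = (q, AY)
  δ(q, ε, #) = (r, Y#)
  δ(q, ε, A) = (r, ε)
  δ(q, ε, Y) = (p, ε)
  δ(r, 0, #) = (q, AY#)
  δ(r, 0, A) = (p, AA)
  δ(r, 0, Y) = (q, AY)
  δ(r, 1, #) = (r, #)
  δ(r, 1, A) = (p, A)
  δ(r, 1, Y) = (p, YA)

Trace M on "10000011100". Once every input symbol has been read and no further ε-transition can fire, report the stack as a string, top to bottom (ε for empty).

YAAAAY#

(p, 10000011100, #)
  ε-move, top #: go to r, push YY# → (r, 10000011100, YY#)
  read 1, top Y: go to p, push YA → (p, 0000011100, YAY#)
  ε-move, top Y: go to q, push AY → (q, 0000011100, AYAY#)
  ε-move, top A: go to r, push ε → (r, 0000011100, YAY#)
  read 0, top Y: go to q, push AY → (q, 000011100, AYAY#)
  ε-move, top A: go to r, push ε → (r, 000011100, YAY#)
  read 0, top Y: go to q, push AY → (q, 00011100, AYAY#)
  ε-move, top A: go to r, push ε → (r, 00011100, YAY#)
  read 0, top Y: go to q, push AY → (q, 0011100, AYAY#)
  ε-move, top A: go to r, push ε → (r, 0011100, YAY#)
  read 0, top Y: go to q, push AY → (q, 011100, AYAY#)
  ε-move, top A: go to r, push ε → (r, 011100, YAY#)
  read 0, top Y: go to q, push AY → (q, 11100, AYAY#)
  ε-move, top A: go to r, push ε → (r, 11100, YAY#)
  read 1, top Y: go to p, push YA → (p, 1100, YAAY#)
  ε-move, top Y: go to q, push AY → (q, 1100, AYAAY#)
  ε-move, top A: go to r, push ε → (r, 1100, YAAY#)
  read 1, top Y: go to p, push YA → (p, 100, YAAAY#)
  ε-move, top Y: go to q, push AY → (q, 100, AYAAAY#)
  ε-move, top A: go to r, push ε → (r, 100, YAAAY#)
  read 1, top Y: go to p, push YA → (p, 00, YAAAAY#)
  ε-move, top Y: go to q, push AY → (q, 00, AYAAAAY#)
  ε-move, top A: go to r, push ε → (r, 00, YAAAAY#)
  read 0, top Y: go to q, push AY → (q, 0, AYAAAAY#)
  ε-move, top A: go to r, push ε → (r, 0, YAAAAY#)
  read 0, top Y: go to q, push AY → (q, ε, AYAAAAY#)
  ε-move, top A: go to r, push ε → (r, ε, YAAAAY#)
All input consumed in state r with stack YAAAAY#.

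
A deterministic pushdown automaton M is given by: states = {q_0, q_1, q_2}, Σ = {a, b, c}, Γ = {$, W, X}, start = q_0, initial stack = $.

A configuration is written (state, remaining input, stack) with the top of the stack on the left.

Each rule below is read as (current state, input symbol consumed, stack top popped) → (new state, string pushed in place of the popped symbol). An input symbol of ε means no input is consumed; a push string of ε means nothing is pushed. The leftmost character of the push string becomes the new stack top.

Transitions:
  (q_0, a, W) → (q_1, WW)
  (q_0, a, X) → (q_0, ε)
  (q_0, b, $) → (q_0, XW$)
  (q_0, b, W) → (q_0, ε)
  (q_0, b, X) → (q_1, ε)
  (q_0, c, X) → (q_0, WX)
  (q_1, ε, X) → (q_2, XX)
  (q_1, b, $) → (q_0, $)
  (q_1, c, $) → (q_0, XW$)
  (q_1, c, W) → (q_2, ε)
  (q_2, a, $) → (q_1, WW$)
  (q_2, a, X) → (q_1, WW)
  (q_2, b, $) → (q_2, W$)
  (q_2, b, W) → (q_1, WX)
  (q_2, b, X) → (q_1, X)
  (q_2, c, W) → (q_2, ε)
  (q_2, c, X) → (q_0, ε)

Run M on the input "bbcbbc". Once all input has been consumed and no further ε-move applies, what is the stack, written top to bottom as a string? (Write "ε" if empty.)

X$

(q_0, bbcbbc, $) ⊢ (q_0, bcbbc, XW$) ⊢ (q_1, cbbc, W$) ⊢ (q_2, bbc, $) ⊢ (q_2, bc, W$) ⊢ (q_1, c, WX$) ⊢ (q_2, ε, X$)
All input consumed in state q_2 with stack X$.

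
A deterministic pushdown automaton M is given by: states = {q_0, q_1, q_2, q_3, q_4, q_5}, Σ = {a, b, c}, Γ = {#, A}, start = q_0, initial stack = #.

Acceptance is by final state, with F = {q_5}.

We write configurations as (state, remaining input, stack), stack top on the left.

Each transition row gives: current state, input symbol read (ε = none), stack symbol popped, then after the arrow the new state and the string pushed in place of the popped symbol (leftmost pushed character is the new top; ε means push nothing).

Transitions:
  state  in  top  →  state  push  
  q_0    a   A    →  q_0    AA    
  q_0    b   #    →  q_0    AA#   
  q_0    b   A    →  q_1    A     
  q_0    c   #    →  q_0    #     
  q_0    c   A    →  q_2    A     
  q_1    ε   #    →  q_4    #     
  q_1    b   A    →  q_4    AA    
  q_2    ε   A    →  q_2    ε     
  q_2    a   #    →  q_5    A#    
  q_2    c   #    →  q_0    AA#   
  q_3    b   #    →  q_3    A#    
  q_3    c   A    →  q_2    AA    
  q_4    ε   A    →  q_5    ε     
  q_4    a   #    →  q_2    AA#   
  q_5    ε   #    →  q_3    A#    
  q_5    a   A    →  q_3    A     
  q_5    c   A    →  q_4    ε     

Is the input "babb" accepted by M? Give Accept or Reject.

(q_0, babb, #) ⊢ (q_0, abb, AA#) ⊢ (q_0, bb, AAA#) ⊢ (q_1, b, AAA#) ⊢ (q_4, ε, AAAA#) ⊢ (q_5, ε, AAA#)
All input consumed; state q_5 ∈ F.

Accept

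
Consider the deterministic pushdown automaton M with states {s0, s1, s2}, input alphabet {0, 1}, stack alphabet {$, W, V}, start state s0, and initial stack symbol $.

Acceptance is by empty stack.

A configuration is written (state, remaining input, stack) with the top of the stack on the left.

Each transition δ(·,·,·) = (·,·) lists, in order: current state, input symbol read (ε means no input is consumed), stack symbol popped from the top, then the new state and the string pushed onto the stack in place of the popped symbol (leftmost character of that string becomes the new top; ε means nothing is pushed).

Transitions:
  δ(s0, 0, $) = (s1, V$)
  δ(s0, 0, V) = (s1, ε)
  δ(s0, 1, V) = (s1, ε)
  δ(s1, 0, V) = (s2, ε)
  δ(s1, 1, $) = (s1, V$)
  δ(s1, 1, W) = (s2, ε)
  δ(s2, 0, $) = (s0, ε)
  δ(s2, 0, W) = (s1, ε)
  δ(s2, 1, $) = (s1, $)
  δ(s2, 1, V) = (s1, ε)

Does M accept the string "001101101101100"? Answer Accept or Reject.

Accept

(s0, 001101101101100, $)
  read 0, top $: go to s1, push V$ → (s1, 01101101101100, V$)
  read 0, top V: go to s2, push ε → (s2, 1101101101100, $)
  read 1, top $: go to s1, push $ → (s1, 101101101100, $)
  read 1, top $: go to s1, push V$ → (s1, 01101101100, V$)
  read 0, top V: go to s2, push ε → (s2, 1101101100, $)
  read 1, top $: go to s1, push $ → (s1, 101101100, $)
  read 1, top $: go to s1, push V$ → (s1, 01101100, V$)
  read 0, top V: go to s2, push ε → (s2, 1101100, $)
  read 1, top $: go to s1, push $ → (s1, 101100, $)
  read 1, top $: go to s1, push V$ → (s1, 01100, V$)
  read 0, top V: go to s2, push ε → (s2, 1100, $)
  read 1, top $: go to s1, push $ → (s1, 100, $)
  read 1, top $: go to s1, push V$ → (s1, 00, V$)
  read 0, top V: go to s2, push ε → (s2, 0, $)
  read 0, top $: go to s0, push ε → (s0, ε, ε)
All input consumed and the stack is empty.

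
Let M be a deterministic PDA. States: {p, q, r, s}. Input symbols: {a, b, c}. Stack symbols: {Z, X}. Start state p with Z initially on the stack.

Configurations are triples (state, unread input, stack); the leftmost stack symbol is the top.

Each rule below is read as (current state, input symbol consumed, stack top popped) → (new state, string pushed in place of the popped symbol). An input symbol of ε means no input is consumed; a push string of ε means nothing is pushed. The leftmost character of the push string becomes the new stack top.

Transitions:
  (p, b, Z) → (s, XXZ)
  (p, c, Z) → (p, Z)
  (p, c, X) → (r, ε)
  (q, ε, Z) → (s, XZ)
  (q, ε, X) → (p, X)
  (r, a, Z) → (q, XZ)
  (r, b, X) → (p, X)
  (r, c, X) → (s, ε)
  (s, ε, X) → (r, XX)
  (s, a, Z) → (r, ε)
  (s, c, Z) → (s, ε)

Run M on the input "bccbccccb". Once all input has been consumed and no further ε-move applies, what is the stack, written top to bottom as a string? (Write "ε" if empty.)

XXZ

(p, bccbccccb, Z) ⊢ (s, ccbccccb, XXZ) ⊢ (r, ccbccccb, XXXZ) ⊢ (s, cbccccb, XXZ) ⊢ (r, cbccccb, XXXZ) ⊢ (s, bccccb, XXZ) ⊢ (r, bccccb, XXXZ) ⊢ (p, ccccb, XXXZ) ⊢ (r, cccb, XXZ) ⊢ (s, ccb, XZ) ⊢ (r, ccb, XXZ) ⊢ (s, cb, XZ) ⊢ (r, cb, XXZ) ⊢ (s, b, XZ) ⊢ (r, b, XXZ) ⊢ (p, ε, XXZ)
All input consumed in state p with stack XXZ.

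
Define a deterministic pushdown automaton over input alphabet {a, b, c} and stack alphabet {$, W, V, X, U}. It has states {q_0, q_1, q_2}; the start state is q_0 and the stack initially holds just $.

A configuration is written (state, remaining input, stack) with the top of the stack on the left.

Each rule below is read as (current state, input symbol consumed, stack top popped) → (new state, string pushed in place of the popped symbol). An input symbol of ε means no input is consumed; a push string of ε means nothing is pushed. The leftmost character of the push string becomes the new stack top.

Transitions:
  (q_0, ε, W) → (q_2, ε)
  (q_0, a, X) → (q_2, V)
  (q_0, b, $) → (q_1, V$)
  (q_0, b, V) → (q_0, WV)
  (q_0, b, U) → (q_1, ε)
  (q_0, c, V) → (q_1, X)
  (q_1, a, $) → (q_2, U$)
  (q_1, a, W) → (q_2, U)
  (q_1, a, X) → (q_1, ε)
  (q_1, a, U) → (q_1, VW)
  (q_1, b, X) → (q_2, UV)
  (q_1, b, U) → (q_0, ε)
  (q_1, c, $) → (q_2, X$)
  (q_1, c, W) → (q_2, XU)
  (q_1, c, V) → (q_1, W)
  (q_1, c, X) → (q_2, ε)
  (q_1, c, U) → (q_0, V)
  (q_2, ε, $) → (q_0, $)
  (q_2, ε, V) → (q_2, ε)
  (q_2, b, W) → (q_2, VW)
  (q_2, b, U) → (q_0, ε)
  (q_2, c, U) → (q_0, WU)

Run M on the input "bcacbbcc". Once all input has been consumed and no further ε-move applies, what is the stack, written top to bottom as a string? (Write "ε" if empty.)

(q_0, bcacbbcc, $) ⊢ (q_1, cacbbcc, V$) ⊢ (q_1, acbbcc, W$) ⊢ (q_2, cbbcc, U$) ⊢ (q_0, bbcc, WU$) ⊢ (q_2, bbcc, U$) ⊢ (q_0, bcc, $) ⊢ (q_1, cc, V$) ⊢ (q_1, c, W$) ⊢ (q_2, ε, XU$)
All input consumed in state q_2 with stack XU$.

XU$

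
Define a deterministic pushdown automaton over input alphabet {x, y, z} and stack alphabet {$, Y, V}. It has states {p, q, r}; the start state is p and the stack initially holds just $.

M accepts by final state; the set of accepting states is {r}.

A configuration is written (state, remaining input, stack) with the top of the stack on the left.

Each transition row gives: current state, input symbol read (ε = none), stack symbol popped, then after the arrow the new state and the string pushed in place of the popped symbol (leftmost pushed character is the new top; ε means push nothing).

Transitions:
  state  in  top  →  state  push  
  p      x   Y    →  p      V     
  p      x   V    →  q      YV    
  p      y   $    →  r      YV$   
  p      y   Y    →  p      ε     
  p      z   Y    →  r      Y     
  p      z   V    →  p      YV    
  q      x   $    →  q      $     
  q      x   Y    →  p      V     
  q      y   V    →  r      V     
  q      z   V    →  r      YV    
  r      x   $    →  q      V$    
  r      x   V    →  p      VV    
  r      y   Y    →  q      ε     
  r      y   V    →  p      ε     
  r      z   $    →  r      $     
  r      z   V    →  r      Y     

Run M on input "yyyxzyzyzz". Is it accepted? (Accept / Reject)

(p, yyyxzyzyzz, $) ⊢ (r, yyxzyzyzz, YV$) ⊢ (q, yxzyzyzz, V$) ⊢ (r, xzyzyzz, V$) ⊢ (p, zyzyzz, VV$) ⊢ (p, yzyzz, YVV$) ⊢ (p, zyzz, VV$) ⊢ (p, yzz, YVV$) ⊢ (p, zz, VV$) ⊢ (p, z, YVV$) ⊢ (r, ε, YVV$)
All input consumed; state r ∈ F.

Accept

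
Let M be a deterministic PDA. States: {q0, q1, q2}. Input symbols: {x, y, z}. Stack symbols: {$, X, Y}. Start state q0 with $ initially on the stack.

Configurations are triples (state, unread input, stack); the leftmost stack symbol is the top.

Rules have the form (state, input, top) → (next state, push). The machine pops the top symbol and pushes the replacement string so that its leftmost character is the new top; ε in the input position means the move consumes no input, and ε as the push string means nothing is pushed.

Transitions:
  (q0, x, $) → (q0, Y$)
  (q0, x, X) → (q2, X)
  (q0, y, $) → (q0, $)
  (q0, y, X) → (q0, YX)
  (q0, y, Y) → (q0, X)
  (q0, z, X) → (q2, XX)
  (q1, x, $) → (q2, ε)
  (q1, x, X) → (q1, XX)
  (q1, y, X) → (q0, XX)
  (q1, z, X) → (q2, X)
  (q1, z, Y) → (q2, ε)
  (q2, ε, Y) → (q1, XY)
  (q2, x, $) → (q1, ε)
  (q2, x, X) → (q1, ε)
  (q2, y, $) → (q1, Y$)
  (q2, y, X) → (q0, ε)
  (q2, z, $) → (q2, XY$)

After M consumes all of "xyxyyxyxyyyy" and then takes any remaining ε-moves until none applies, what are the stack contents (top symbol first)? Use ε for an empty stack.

$

(q0, xyxyyxyxyyyy, $)
  read x, top $: go to q0, push Y$ → (q0, yxyyxyxyyyy, Y$)
  read y, top Y: go to q0, push X → (q0, xyyxyxyyyy, X$)
  read x, top X: go to q2, push X → (q2, yyxyxyyyy, X$)
  read y, top X: go to q0, push ε → (q0, yxyxyyyy, $)
  read y, top $: go to q0, push $ → (q0, xyxyyyy, $)
  read x, top $: go to q0, push Y$ → (q0, yxyyyy, Y$)
  read y, top Y: go to q0, push X → (q0, xyyyy, X$)
  read x, top X: go to q2, push X → (q2, yyyy, X$)
  read y, top X: go to q0, push ε → (q0, yyy, $)
  read y, top $: go to q0, push $ → (q0, yy, $)
  read y, top $: go to q0, push $ → (q0, y, $)
  read y, top $: go to q0, push $ → (q0, ε, $)
All input consumed in state q0 with stack $.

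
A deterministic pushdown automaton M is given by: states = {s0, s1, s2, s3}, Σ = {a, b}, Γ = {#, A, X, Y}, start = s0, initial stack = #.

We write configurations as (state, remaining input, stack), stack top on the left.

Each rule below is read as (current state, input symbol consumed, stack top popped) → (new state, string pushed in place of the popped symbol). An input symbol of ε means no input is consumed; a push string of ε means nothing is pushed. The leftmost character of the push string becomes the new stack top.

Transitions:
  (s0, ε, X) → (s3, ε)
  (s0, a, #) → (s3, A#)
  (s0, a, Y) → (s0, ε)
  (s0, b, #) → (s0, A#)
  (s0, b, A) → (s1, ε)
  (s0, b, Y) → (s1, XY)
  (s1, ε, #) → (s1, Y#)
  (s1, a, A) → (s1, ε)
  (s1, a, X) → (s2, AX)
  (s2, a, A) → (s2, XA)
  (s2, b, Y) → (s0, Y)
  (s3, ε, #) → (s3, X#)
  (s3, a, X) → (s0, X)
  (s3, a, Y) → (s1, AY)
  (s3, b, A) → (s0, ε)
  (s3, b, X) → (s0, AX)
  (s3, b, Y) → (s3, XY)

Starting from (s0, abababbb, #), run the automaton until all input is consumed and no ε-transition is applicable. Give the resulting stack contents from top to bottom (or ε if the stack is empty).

(s0, abababbb, #)
  read a, top #: go to s3, push A# → (s3, bababbb, A#)
  read b, top A: go to s0, push ε → (s0, ababbb, #)
  read a, top #: go to s3, push A# → (s3, babbb, A#)
  read b, top A: go to s0, push ε → (s0, abbb, #)
  read a, top #: go to s3, push A# → (s3, bbb, A#)
  read b, top A: go to s0, push ε → (s0, bb, #)
  read b, top #: go to s0, push A# → (s0, b, A#)
  read b, top A: go to s1, push ε → (s1, ε, #)
  ε-move, top #: go to s1, push Y# → (s1, ε, Y#)
All input consumed in state s1 with stack Y#.

Y#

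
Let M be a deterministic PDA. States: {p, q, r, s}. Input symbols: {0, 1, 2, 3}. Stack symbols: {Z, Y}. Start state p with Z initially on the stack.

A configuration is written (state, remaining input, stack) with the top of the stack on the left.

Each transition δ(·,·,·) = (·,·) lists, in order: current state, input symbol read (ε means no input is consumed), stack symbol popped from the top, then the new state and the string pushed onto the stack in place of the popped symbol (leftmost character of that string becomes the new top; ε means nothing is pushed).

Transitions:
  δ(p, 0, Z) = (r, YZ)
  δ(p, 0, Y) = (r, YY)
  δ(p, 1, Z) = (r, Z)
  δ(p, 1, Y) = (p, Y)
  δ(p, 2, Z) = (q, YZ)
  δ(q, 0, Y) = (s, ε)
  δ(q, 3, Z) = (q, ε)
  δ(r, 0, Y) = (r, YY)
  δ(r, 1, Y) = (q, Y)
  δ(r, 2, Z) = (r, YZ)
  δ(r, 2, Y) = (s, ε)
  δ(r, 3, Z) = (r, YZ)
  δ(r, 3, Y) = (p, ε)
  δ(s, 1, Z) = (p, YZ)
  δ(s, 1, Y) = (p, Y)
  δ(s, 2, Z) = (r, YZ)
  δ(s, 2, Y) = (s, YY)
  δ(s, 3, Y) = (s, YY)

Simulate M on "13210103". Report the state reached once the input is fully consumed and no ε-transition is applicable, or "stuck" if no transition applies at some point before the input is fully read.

(p, 13210103, Z)
  read 1, top Z: go to r, push Z → (r, 3210103, Z)
  read 3, top Z: go to r, push YZ → (r, 210103, YZ)
  read 2, top Y: go to s, push ε → (s, 10103, Z)
  read 1, top Z: go to p, push YZ → (p, 0103, YZ)
  read 0, top Y: go to r, push YY → (r, 103, YYZ)
  read 1, top Y: go to q, push Y → (q, 03, YYZ)
  read 0, top Y: go to s, push ε → (s, 3, YZ)
  read 3, top Y: go to s, push YY → (s, ε, YYZ)
All input consumed; M is in state s.

s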